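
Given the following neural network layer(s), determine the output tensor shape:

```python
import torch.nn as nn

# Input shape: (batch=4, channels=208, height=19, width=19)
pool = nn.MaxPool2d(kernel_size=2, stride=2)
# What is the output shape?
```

Input: (4, 208, 19, 19) -> Output: (4, 208, 9, 9)

Answer: (4, 208, 9, 9)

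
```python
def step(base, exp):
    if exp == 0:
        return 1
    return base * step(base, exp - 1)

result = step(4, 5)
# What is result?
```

step(4, 5) = 4 * 4 * 4 * 4 * 4 = 1024

Answer: 1024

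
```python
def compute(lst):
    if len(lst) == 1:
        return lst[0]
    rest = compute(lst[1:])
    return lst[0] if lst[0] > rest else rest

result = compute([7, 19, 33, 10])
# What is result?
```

Recursive max over [7, 19, 33, 10] = 33

Answer: 33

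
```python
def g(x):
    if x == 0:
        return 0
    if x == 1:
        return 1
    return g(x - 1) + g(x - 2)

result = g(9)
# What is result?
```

Build up from base cases: g(0)=0, g(1)=1, g(2)=1, g(3)=2, g(4)=3, g(5)=5, g(6)=8, ..., g(9)=34

Answer: 34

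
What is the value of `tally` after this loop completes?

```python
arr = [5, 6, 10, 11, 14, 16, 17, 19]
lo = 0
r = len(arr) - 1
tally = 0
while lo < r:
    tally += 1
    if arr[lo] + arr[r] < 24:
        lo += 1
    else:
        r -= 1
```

Steps to find pair summing to 24
`tally` takes the values: 0 → 1 → 2 → 3 → 4 → 5 → 6 → 7

Answer: 7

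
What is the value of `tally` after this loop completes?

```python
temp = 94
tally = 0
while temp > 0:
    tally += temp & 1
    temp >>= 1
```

Count set bits in 94 (binary: 0b1011110)
`tally` takes the values: 0 → 1 → 2 → 3 → 4 → 5

Answer: 5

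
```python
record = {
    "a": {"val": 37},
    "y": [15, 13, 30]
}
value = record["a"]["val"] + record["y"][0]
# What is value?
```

Trace:
`record = { ...` → record = {'a': {'val': 37}, 'y': [15, 13, 30]}
`value = record["a"]["val"] + record["y"][0]` → value = 52
So value = 52

Answer: 52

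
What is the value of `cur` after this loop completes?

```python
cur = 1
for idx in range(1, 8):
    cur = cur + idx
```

Start at 1, add 1 through 7
`cur` takes the values: 1 → 2 → 4 → 7 → 11 → 16 → 22 → 29

Answer: 29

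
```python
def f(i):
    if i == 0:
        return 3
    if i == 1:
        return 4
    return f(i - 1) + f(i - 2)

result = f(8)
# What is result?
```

Build up from base cases: f(0)=3, f(1)=4, f(2)=7, f(3)=11, f(4)=18, f(5)=29, f(6)=47, ..., f(8)=123

Answer: 123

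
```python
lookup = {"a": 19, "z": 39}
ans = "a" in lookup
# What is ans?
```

Trace:
`lookup = {"a": 19, "z": 39}` → lookup = {'a': 19, 'z': 39}
`ans = "a" in lookup` → ans = True
So ans = True

Answer: True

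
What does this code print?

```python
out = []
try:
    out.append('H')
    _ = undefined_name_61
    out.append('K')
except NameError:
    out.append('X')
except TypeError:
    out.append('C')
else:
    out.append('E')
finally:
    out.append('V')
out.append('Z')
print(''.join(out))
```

Execution trace: 'H' (try body) → 'X' (except NameError) → 'V' (finally) → 'Z' (after the try/except). Output: HXVZ

Answer: HXVZ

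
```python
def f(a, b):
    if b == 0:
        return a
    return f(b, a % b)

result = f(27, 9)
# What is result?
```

f(27, 9) -> f(9, 0) -> 9

Answer: 9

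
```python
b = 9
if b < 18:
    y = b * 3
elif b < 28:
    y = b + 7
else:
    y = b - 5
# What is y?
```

Trace:
`b = 9` → b = 9
`if b < 18: ...` → b < 18 is True → y = 27
So y = 27

Answer: 27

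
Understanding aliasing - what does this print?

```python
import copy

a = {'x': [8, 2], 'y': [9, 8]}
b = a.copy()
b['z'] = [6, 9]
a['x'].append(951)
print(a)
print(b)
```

Key concept: shallow copy of dict with mutable values.
Step by step:
`a = {'x': [8, 2], 'y': [9, 8]}` → a = {'x': [8, 2], 'y': [9, 8]}
`b = a.copy()` → b = {'x': [8, 2], 'y': [9, 8]}
`b['z'] = [6, 9]` → b = {'x': [8, 2], 'y': [9, 8], 'z': [6, 9]}
`a['x'].append(951)` → a = {'x': [8, 2, 951], 'y': [9, 8]}; b = {'x': [8, 2, 951], 'y': [9, 8], 'z': [6, 9]}
`print(a)` → prints {'x': [8, 2, 951], 'y': [9, 8]}
`print(b)` → prints {'x': [8, 2, 951], 'y': [9, 8], 'z': [6, 9]}

Answer:
{'x': [8, 2, 951], 'y': [9, 8]}
{'x': [8, 2, 951], 'y': [9, 8], 'z': [6, 9]}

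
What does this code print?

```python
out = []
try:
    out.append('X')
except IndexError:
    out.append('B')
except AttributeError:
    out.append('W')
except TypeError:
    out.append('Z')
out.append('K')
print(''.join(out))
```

Execution trace: 'X' (try body, no exception) → 'K' (after the try/except). Output: XK

Answer: XK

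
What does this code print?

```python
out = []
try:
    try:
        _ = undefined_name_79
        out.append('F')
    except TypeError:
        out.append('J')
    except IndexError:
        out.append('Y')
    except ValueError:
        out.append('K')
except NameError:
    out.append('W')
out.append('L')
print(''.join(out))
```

Execution trace: 'W' (outer except NameError) → 'L' (after the try/except). Output: WL

Answer: WL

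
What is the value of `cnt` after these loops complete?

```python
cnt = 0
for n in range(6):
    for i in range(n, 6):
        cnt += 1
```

Upper triangle: 6 + 5 + ... + 1
`cnt` takes the values: 0 → 1 → 2 → 3 → 4 → 5 → 6 → 7 → 8 → 9 → 10 → 11 → 12 → 13 → 14 → 15 → 16 → 17 → 18 → 19 → 20 → 21

Answer: 21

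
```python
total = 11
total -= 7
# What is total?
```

Trace:
`total = 11` → total = 11
`total -= 7` → total = 4
So total = 4

Answer: 4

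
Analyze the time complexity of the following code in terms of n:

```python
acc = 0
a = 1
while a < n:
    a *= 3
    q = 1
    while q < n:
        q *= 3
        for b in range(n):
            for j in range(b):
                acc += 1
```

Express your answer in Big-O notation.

Each loop level contributes: log n × log n × n × n. Multiplying the contributions gives O(n^2 log² n).

Answer: O(n^2 log² n)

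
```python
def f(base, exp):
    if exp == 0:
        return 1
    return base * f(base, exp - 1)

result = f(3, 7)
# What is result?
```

f(3, 7) = 3 * 3 * 3 * 3 * 3 * 3 * 3 = 2187

Answer: 2187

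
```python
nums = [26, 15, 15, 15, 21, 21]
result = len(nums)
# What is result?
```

Trace:
`nums = [26, 15, 15, 15, 21, 21]` → nums = [26, 15, 15, 15, 21, 21]
`result = len(nums)` → result = 6
So result = 6

Answer: 6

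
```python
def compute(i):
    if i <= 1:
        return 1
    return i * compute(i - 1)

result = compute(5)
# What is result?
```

compute(5) = 5 * 4 * 3 * 2 * 1 = 120

Answer: 120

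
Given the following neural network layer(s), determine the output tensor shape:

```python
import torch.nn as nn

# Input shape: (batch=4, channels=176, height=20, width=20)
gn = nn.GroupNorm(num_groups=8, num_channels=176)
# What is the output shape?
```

Input: (4, 176, 20, 20) -> Output: (4, 176, 20, 20)

Answer: (4, 176, 20, 20)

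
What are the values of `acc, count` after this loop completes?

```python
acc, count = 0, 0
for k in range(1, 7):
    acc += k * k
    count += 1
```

Sum of squares and count
`acc, count` takes the values: (0, 0) → (1, 0) → (1, 1) → (5, 1) → (5, 2) → (14, 2) → (14, 3) → (30, 3) → (30, 4) → (55, 4) → (55, 5) → (91, 5) → (91, 6)

Answer: 91, 6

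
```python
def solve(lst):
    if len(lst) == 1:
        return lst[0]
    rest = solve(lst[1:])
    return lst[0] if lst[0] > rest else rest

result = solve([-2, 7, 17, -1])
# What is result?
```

Recursive max over [-2, 7, 17, -1] = 17

Answer: 17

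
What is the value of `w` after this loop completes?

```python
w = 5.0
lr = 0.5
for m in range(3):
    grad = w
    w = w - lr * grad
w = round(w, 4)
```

Gradient descent: w = 5.0 * (1 - 0.5)^3
`w` takes the values: 5.0 → 2.5 → 1.25 → 0.625

Answer: 0.625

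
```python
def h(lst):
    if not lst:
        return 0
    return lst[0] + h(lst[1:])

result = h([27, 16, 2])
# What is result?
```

27 + 16 + 2 + 0 = 45

Answer: 45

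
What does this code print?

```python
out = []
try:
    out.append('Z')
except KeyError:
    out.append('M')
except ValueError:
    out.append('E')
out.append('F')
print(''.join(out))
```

Execution trace: 'Z' (try body, no exception) → 'F' (after the try/except). Output: ZF

Answer: ZF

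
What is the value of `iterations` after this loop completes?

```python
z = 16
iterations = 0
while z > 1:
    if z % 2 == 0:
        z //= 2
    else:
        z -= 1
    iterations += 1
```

Steps to reduce 16 to 1
`iterations` takes the values: 0 → 1 → 2 → 3 → 4

Answer: 4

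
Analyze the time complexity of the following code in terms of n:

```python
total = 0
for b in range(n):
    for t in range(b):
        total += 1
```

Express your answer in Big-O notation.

Each loop level contributes: n × n. Multiplying the contributions gives O(n^2).

Answer: O(n^2)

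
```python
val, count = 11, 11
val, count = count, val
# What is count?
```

Trace:
`val, count = 11, 11` → val = 11; count = 11
`val, count = count, val` → val = 11; count = 11
So count = 11

Answer: 11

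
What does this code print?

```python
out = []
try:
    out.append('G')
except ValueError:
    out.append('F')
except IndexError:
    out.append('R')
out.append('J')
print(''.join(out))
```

Execution trace: 'G' (try body, no exception) → 'J' (after the try/except). Output: GJ

Answer: GJ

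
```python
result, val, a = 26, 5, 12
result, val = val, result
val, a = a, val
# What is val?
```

Trace:
`result, val, a = 26, 5, 12` → result = 26; val = 5; a = 12
`result, val = val, result` → result = 5; val = 26
`val, a = a, val` → val = 12; a = 26
So val = 12

Answer: 12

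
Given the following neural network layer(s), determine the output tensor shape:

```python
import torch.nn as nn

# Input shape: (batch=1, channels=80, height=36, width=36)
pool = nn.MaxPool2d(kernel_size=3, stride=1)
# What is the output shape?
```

Input: (1, 80, 36, 36) -> Output: (1, 80, 34, 34)

Answer: (1, 80, 34, 34)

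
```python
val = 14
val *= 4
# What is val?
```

Trace:
`val = 14` → val = 14
`val *= 4` → val = 56
So val = 56

Answer: 56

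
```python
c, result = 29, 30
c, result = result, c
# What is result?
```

Trace:
`c, result = 29, 30` → c = 29; result = 30
`c, result = result, c` → c = 30; result = 29
So result = 29

Answer: 29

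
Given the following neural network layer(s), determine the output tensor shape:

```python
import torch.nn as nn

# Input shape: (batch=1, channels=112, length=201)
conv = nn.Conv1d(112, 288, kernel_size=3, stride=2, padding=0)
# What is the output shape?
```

Input: (1, 112, 201) -> Output: (1, 288, 100)

Answer: (1, 288, 100)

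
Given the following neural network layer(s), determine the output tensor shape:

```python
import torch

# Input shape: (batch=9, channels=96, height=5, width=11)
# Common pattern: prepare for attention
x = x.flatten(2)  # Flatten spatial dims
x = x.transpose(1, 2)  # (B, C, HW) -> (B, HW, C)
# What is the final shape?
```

Input: (9, 96, 5, 11) -> after flatten(2): (9, 96, 55) -> Output: (9, 55, 96)

Answer: (9, 55, 96)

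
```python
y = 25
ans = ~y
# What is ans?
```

Trace:
`y = 25` → y = 25
`ans = ~y` → ans = -26
So ans = -26

Answer: -26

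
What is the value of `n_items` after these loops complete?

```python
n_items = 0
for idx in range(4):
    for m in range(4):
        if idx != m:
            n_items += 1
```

4² - 4 (exclude diagonal)
`n_items` takes the values: 0 → 1 → 2 → 3 → 4 → 5 → 6 → 7 → 8 → 9 → 10 → 11 → 12

Answer: 12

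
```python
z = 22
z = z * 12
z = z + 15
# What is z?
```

Trace:
`z = 22` → z = 22
`z = z * 12` → z = 264
`z = z + 15` → z = 279
So z = 279

Answer: 279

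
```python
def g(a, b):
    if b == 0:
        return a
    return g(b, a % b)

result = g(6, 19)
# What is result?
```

g(6, 19) -> g(19, 6) -> g(6, 1) -> g(1, 0) -> 1

Answer: 1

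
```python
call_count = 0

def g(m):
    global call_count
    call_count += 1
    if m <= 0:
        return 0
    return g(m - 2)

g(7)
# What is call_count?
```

Linear recursion stepping by 2: 5 calls from m=7 down to ≤0.

Answer: 5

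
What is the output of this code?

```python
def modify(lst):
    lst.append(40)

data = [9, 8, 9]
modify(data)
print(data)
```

Key concept: function modifies passed list.
Step by step:
`data = [9, 8, 9]` → data = [9, 8, 9]
`modify(data)` → data = [9, 8, 9, 40]
`print(data)` → prints [9, 8, 9, 40]

Answer: [9, 8, 9, 40]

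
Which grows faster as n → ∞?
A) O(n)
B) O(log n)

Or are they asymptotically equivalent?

O(n) vs O(log n): Higher order terms dominate.

Answer: A) O(n) grows faster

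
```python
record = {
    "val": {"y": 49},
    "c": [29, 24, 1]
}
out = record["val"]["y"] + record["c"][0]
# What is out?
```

Trace:
`record = { ...` → record = {'val': {'y': 49}, 'c': [29, 24, 1]}
`out = record["val"]["y"] + record["c"][0]` → out = 78
So out = 78

Answer: 78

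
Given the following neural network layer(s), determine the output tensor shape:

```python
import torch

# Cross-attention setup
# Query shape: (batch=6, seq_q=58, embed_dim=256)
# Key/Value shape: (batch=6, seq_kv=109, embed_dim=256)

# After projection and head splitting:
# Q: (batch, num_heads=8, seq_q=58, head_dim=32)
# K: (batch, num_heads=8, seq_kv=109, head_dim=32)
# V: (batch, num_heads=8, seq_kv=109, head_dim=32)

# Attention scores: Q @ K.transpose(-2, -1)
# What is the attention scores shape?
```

Input: (6, 58, 256) -> Output: (6, 8, 58, 109)

Answer: (6, 8, 58, 109)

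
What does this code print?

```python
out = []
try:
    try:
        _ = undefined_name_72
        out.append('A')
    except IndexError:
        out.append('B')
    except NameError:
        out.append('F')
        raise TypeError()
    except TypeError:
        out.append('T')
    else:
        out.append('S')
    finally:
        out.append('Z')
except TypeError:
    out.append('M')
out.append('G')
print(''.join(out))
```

Execution trace: 'F' (inner except NameError) → 'Z' (inner finally) → 'M' (outer except TypeError) → 'G' (after the try/except). Output: FZMG

Answer: FZMG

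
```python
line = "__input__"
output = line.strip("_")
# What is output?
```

Trace:
`line = "__input__"` → line = '__input__'
`output = line.strip("_")` → output = 'input'
So output = 'input'

Answer: 'input'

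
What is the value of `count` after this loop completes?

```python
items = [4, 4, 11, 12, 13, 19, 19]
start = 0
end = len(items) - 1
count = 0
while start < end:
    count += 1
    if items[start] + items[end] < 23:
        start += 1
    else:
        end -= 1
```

Steps to find pair summing to 23
`count` takes the values: 0 → 1 → 2 → 3 → 4 → 5 → 6

Answer: 6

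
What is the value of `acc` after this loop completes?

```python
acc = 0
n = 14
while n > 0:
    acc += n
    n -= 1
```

Sum 14 down to 1
`acc` takes the values: 0 → 14 → 27 → 39 → 50 → 60 → 69 → 77 → 84 → 90 → 95 → 99 → 102 → 104 → 105

Answer: 105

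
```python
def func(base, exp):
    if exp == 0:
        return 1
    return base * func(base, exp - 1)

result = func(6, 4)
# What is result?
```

func(6, 4) = 6 * 6 * 6 * 6 = 1296

Answer: 1296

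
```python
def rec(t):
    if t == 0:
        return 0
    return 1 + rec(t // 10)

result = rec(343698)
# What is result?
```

Count of digits of 343698: 6

Answer: 6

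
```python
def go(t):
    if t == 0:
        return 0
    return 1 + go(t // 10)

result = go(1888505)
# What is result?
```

Count of digits of 1888505: 7

Answer: 7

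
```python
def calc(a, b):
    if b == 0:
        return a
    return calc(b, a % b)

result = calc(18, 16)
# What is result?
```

calc(18, 16) -> calc(16, 2) -> calc(2, 0) -> 2

Answer: 2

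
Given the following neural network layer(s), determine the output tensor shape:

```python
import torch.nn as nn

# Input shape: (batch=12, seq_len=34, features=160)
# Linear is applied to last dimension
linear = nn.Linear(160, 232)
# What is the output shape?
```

Input: (12, 34, 160) -> Output: (12, 34, 232)

Answer: (12, 34, 232)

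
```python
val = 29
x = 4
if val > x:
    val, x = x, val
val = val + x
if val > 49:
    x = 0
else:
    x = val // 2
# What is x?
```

Trace:
`val = 29` → val = 29
`x = 4` → x = 4
`if val > x: ...` → val > x is True → val = 4; x = 29
`val = val + x` → val = 33
`if val > 49: ...` → val > 49 is False, take else branch → x = 16
So x = 16

Answer: 16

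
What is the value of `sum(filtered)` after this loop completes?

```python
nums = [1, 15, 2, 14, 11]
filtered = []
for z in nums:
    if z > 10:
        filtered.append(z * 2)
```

Sum of doubled values > 10
`filtered` takes the values: [] → [30] → [30, 28] → [30, 28, 22]
So `sum(filtered)` = 80

Answer: 80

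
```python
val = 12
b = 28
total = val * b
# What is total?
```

Trace:
`val = 12` → val = 12
`b = 28` → b = 28
`total = val * b` → total = 336
So total = 336

Answer: 336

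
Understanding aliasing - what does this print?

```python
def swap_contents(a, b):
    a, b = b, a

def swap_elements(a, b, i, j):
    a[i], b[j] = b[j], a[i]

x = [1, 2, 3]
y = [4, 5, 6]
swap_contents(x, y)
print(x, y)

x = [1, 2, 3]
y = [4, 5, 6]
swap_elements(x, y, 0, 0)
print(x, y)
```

Key concept: parameter rebinding vs mutation.
Step by step:
`x = [1, 2, 3]` → x = [1, 2, 3]
`y = [4, 5, 6]` → y = [4, 5, 6]
`swap_contents(x, y)` → no visible change to tracked variables
`print(x, y)` → prints [1, 2, 3] [4, 5, 6]
`x = [1, 2, 3]` → x = [1, 2, 3]
`y = [4, 5, 6]` → y = [4, 5, 6]
`swap_elements(x, y, 0, 0)` → x = [4, 2, 3]; y = [1, 5, 6]
`print(x, y)` → prints [4, 2, 3] [1, 5, 6]

Answer:
[1, 2, 3] [4, 5, 6]
[4, 2, 3] [1, 5, 6]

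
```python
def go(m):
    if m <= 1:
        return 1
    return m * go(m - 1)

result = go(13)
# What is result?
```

go(13) = 13 * 12 * 11 * 10 * 9 * 8 * 7 * 6 * 5 * 4 * 3 * 2 * 1 = 6227020800

Answer: 6227020800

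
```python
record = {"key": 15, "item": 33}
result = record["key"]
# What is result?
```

Trace:
`record = {"key": 15, "item": 33}` → record = {'key': 15, 'item': 33}
`result = record["key"]` → result = 15
So result = 15

Answer: 15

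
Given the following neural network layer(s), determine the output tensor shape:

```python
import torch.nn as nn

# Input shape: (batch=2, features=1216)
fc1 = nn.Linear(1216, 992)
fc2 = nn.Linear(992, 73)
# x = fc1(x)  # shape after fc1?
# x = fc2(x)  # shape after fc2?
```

Input: (2, 1216) -> after fc1: (2, 992) -> Output: (2, 73)

Answer: (2, 73)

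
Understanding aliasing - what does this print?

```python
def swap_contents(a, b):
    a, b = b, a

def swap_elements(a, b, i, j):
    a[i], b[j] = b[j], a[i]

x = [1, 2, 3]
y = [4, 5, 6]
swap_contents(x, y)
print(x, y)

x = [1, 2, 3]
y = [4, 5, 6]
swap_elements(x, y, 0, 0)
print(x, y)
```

Key concept: parameter rebinding vs mutation.
Step by step:
`x = [1, 2, 3]` → x = [1, 2, 3]
`y = [4, 5, 6]` → y = [4, 5, 6]
`swap_contents(x, y)` → no visible change to tracked variables
`print(x, y)` → prints [1, 2, 3] [4, 5, 6]
`x = [1, 2, 3]` → x = [1, 2, 3]
`y = [4, 5, 6]` → y = [4, 5, 6]
`swap_elements(x, y, 0, 0)` → x = [4, 2, 3]; y = [1, 5, 6]
`print(x, y)` → prints [4, 2, 3] [1, 5, 6]

Answer:
[1, 2, 3] [4, 5, 6]
[4, 2, 3] [1, 5, 6]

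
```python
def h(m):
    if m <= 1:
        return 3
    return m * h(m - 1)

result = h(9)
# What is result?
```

h(9) = 9 * 8 * 7 * 6 * 5 * 4 * 3 * 2 * 3 = 1088640

Answer: 1088640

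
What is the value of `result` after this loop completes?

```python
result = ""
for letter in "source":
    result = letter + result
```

Reverse 'source'
`result` takes the values: "" → "s" → "os" → "uos" → "ruos" → "cruos" → "ecruos"

Answer: "ecruos"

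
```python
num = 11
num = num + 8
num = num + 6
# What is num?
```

Trace:
`num = 11` → num = 11
`num = num + 8` → num = 19
`num = num + 6` → num = 25
So num = 25

Answer: 25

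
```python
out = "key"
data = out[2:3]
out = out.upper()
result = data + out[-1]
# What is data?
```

Trace:
`out = "key"` → out = 'key'
`data = out[2:3]` → data = 'y'
`out = out.upper()` → out = 'KEY'
`result = data + out[-1]` → result = 'yY'
So data = 'y'

Answer: 'y'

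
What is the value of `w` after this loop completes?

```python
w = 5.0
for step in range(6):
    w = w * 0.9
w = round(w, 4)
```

Exponential decay: 5.0 * 0.9^6
`w` takes the values: 5.0 → 4.5 → 4.05 → 3.645 → 3.2805 → 2.95245 → 2.657205 → 2.6572

Answer: 2.6572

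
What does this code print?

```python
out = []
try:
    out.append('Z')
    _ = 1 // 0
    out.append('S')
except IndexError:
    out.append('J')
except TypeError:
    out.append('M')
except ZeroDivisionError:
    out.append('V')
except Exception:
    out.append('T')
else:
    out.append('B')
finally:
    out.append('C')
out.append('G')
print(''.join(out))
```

Execution trace: 'Z' (try body) → 'V' (except ZeroDivisionError) → 'C' (finally) → 'G' (after the try/except). Output: ZVCG

Answer: ZVCG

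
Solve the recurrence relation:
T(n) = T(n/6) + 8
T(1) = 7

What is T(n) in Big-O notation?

Each step divides n by 6 and adds 8. After log_6(n) steps we reach T(1)=7. So T(n) = 8·log_6(n) + 7 = O(log n).

Answer: O(log n)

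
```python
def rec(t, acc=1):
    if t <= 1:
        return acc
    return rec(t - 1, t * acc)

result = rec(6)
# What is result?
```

Accumulator trace (n, acc): (6, 1) -> (5, 6) -> (4, 30) -> (3, 120) -> (2, 360) -> (1, 720) -> return 720

Answer: 720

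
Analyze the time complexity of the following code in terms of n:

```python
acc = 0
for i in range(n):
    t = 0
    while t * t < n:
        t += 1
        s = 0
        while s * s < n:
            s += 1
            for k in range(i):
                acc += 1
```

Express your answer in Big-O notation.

Each loop level contributes: n × √n × √n × n. Multiplying the contributions gives O(n^3).

Answer: O(n^3)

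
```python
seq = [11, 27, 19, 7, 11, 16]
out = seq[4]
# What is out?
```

Trace:
`seq = [11, 27, 19, 7, 11, 16]` → seq = [11, 27, 19, 7, 11, 16]
`out = seq[4]` → out = 11
So out = 11

Answer: 11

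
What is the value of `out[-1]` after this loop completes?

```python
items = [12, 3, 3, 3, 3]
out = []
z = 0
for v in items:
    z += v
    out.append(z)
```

Cumulative sum ends at 24
`out` takes the values: [] → [12] → [12, 15] → [12, 15, 18] → [12, 15, 18, 21] → [12, 15, 18, 21, 24]
So `out[-1]` = 24

Answer: 24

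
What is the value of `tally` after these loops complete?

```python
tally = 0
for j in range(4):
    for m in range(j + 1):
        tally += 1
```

Triangle: 1 + 2 + ... + 4
`tally` takes the values: 0 → 1 → 2 → 3 → 4 → 5 → 6 → 7 → 8 → 9 → 10

Answer: 10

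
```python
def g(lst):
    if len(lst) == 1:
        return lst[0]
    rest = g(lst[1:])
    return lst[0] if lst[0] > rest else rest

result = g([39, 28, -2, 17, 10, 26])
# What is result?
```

Recursive max over [39, 28, -2, 17, 10, 26] = 39

Answer: 39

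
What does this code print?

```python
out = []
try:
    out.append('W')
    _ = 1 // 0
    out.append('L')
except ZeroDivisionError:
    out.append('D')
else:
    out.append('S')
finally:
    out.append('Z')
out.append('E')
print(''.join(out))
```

Execution trace: 'W' (try body) → 'D' (except ZeroDivisionError) → 'Z' (finally) → 'E' (after the try/except). Output: WDZE

Answer: WDZE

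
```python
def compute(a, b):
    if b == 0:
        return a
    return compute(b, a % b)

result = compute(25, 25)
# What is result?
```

compute(25, 25) -> compute(25, 0) -> 25

Answer: 25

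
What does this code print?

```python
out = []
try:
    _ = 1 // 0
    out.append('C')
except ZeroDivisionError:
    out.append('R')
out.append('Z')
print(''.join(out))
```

Execution trace: 'R' (except ZeroDivisionError) → 'Z' (after the try/except). Output: RZ

Answer: RZ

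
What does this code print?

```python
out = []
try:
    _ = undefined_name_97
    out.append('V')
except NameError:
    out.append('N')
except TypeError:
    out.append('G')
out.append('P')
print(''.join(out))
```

Execution trace: 'N' (except NameError) → 'P' (after the try/except). Output: NP

Answer: NP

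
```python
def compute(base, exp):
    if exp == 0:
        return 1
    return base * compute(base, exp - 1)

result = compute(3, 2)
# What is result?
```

compute(3, 2) = 3 * 3 = 9

Answer: 9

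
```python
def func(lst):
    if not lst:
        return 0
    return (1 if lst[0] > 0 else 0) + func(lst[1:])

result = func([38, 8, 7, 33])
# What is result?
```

Count of positive elements in [38, 8, 7, 33] = 4

Answer: 4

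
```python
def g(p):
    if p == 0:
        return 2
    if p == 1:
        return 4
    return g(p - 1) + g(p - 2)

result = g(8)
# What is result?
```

Build up from base cases: g(0)=2, g(1)=4, g(2)=6, g(3)=10, g(4)=16, g(5)=26, g(6)=42, ..., g(8)=110

Answer: 110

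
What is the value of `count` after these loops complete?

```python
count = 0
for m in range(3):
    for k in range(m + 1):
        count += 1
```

Triangle: 1 + 2 + ... + 3
`count` takes the values: 0 → 1 → 2 → 3 → 4 → 5 → 6

Answer: 6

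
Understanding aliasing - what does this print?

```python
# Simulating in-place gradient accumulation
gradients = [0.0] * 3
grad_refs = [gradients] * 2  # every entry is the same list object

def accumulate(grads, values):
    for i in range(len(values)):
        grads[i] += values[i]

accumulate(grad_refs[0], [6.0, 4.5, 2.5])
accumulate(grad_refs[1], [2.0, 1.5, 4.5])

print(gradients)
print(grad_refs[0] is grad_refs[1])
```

Key concept: gradient accumulation aliasing.
Step by step:
`gradients = [0.0] * 3` → gradients = [0.0, 0.0, 0.0]
`grad_refs = [gradients] * 2` → grad_refs = [[0.0, 0.0, 0.0], [0.0, 0.0, 0.0]]
`accumulate(grad_refs[0], [6.0, 4.5, 2.5])` → gradients = [6.0, 4.5, 2.5]; grad_refs = [[6.0, 4.5, 2.5], [6.0, 4.5, 2.5]]
`accumulate(grad_refs[1], [2.0, 1.5, 4.5])` → gradients = [8.0, 6.0, 7.0]; grad_refs = [[8.0, 6.0, 7.0], [8.0, 6.0, 7.0]]
`print(gradients)` → prints [8.0, 6.0, 7.0]
`print(grad_refs[0] is grad_refs[1])` → prints True

Answer:
[8.0, 6.0, 7.0]
True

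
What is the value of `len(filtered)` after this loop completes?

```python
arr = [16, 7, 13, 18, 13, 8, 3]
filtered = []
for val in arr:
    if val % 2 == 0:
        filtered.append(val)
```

Count even numbers in [16, 7, 13, 18, 13, 8, 3]
`filtered` takes the values: [] → [16] → [16, 18] → [16, 18, 8]
So `len(filtered)` = 3

Answer: 3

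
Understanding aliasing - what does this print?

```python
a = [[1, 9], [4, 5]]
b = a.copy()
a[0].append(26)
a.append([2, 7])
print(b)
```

Key concept: shallow copy with nested lists.
Step by step:
`a = [[1, 9], [4, 5]]` → a = [[1, 9], [4, 5]]
`b = a.copy()` → b = [[1, 9], [4, 5]]
`a[0].append(26)` → a = [[1, 9, 26], [4, 5]]; b = [[1, 9, 26], [4, 5]]
`a.append([2, 7])` → a = [[1, 9, 26], [4, 5], [2, 7]]
`print(b)` → prints [[1, 9, 26], [4, 5]]

Answer: [[1, 9, 26], [4, 5]]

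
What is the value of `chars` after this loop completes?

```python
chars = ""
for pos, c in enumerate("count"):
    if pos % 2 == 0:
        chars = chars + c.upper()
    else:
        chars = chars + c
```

Uppercase even positions in 'count'
`chars` takes the values: "" → "C" → "Co" → "CoU" → "CoUn" → "CoUnT"

Answer: "CoUnT"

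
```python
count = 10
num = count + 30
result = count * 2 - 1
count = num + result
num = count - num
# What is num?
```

Trace:
`count = 10` → count = 10
`num = count + 30` → num = 40
`result = count * 2 - 1` → result = 19
`count = num + result` → count = 59
`num = count - num` → num = 19
So num = 19

Answer: 19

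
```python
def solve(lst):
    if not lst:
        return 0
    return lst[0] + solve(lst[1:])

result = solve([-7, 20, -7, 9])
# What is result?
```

(-7) + 20 + (-7) + 9 + 0 = 15

Answer: 15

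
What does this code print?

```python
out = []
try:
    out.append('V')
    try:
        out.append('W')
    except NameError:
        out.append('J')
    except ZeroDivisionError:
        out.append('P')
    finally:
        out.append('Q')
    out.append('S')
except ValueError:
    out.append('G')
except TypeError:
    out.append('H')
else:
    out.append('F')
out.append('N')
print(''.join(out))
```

Execution trace: 'V' (try body) → 'W' (inner try body, no exception) → 'Q' (inner finally) → 'S' (try body, no exception) → 'F' (else) → 'N' (after the try/except). Output: VWQSFN

Answer: VWQSFN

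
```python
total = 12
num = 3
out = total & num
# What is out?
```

Trace:
`total = 12` → total = 12
`num = 3` → num = 3
`out = total & num` → out = 0
So out = 0

Answer: 0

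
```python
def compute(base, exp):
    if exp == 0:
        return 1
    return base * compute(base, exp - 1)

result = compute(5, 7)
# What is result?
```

compute(5, 7) = 5 * 5 * 5 * 5 * 5 * 5 * 5 = 78125

Answer: 78125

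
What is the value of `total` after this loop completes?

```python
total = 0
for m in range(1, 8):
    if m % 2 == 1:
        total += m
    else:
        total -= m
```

Add odd, subtract even
`total` takes the values: 0 → 1 → -1 → 2 → -2 → 3 → -3 → 4

Answer: 4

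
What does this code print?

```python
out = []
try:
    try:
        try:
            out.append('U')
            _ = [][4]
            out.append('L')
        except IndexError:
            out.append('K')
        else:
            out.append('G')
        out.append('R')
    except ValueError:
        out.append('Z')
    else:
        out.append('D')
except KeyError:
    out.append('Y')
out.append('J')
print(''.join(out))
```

Execution trace: 'U' (inner try body) → 'K' (inner except IndexError) → 'R' (try body, no exception) → 'D' (else) → 'J' (after the try/except). Output: UKRDJ

Answer: UKRDJ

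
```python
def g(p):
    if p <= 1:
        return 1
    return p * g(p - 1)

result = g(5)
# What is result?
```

g(5) = 5 * 4 * 3 * 2 * 1 = 120

Answer: 120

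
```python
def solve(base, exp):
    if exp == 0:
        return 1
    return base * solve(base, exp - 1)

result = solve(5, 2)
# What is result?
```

solve(5, 2) = 5 * 5 = 25

Answer: 25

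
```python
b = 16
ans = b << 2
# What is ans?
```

Trace:
`b = 16` → b = 16
`ans = b << 2` → ans = 64
So ans = 64

Answer: 64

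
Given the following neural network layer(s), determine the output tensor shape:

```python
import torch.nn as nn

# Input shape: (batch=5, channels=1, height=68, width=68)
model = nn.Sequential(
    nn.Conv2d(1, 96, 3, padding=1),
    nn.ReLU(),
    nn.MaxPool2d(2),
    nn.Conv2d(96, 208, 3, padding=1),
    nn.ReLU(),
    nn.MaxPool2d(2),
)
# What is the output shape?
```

Input: (5, 1, 68, 68) -> after first Conv2d: (5, 96, 68, 68) -> after first MaxPool2d: (5, 96, 34, 34) -> after second Conv2d: (5, 208, 34, 34) -> Output: (5, 208, 17, 17)

Answer: (5, 208, 17, 17)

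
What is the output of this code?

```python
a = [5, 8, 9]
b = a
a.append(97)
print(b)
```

Key concept: basic list aliasing.
Step by step:
`a = [5, 8, 9]` → a = [5, 8, 9]
`b = a` → b = [5, 8, 9] (same object as a)
`a.append(97)` → a = [5, 8, 9, 97] (same object as b); b = [5, 8, 9, 97] (same object as a)
`print(b)` → prints [5, 8, 9, 97]

Answer: [5, 8, 9, 97]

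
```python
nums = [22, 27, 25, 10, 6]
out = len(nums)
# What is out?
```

Trace:
`nums = [22, 27, 25, 10, 6]` → nums = [22, 27, 25, 10, 6]
`out = len(nums)` → out = 5
So out = 5

Answer: 5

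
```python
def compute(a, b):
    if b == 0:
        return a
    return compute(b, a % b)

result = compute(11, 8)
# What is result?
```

compute(11, 8) -> compute(8, 3) -> compute(3, 2) -> compute(2, 1) -> compute(1, 0) -> 1

Answer: 1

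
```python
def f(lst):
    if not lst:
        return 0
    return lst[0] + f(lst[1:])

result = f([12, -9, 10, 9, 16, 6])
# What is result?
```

12 + (-9) + 10 + 9 + 16 + 6 + 0 = 44

Answer: 44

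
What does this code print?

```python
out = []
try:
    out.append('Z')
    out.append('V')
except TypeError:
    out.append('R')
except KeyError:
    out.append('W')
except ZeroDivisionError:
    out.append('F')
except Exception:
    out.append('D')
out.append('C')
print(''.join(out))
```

Execution trace: 'Z' (try body) → 'V' (try body, no exception) → 'C' (after the try/except). Output: ZVC

Answer: ZVC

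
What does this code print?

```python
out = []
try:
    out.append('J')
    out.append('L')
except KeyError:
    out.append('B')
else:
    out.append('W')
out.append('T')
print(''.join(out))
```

Execution trace: 'J' (try body) → 'L' (try body, no exception) → 'W' (else) → 'T' (after the try/except). Output: JLWT

Answer: JLWT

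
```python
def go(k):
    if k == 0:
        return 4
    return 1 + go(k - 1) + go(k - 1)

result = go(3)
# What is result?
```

go(k) = 1 + 2·go(k-1), go(0)=4. Closed form: (4+1)·2^3 - 1 = 39.

Answer: 39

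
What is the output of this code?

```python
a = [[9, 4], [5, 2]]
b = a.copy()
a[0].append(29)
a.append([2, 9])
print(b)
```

Key concept: shallow copy with nested lists.
Step by step:
`a = [[9, 4], [5, 2]]` → a = [[9, 4], [5, 2]]
`b = a.copy()` → b = [[9, 4], [5, 2]]
`a[0].append(29)` → a = [[9, 4, 29], [5, 2]]; b = [[9, 4, 29], [5, 2]]
`a.append([2, 9])` → a = [[9, 4, 29], [5, 2], [2, 9]]
`print(b)` → prints [[9, 4, 29], [5, 2]]

Answer: [[9, 4, 29], [5, 2]]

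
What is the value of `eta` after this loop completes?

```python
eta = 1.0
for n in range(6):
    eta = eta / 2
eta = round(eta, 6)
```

Halving LR 6 times: 1 / 2^6
`eta` takes the values: 1.0 → 0.5 → 0.25 → 0.125 → 0.0625 → 0.03125 → 0.015625

Answer: 0.015625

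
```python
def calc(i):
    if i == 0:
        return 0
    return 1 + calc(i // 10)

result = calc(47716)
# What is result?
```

Count of digits of 47716: 5

Answer: 5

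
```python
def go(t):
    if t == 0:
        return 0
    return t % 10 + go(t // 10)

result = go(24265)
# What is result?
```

Sum of digits of 24265: 5 + 6 + 2 + 4 + 2 = 19

Answer: 19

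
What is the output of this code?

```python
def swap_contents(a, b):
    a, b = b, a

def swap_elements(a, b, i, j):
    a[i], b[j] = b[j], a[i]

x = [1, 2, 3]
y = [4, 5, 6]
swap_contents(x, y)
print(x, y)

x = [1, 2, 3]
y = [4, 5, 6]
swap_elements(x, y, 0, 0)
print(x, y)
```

Key concept: parameter rebinding vs mutation.
Step by step:
`x = [1, 2, 3]` → x = [1, 2, 3]
`y = [4, 5, 6]` → y = [4, 5, 6]
`swap_contents(x, y)` → no visible change to tracked variables
`print(x, y)` → prints [1, 2, 3] [4, 5, 6]
`x = [1, 2, 3]` → x = [1, 2, 3]
`y = [4, 5, 6]` → y = [4, 5, 6]
`swap_elements(x, y, 0, 0)` → x = [4, 2, 3]; y = [1, 5, 6]
`print(x, y)` → prints [4, 2, 3] [1, 5, 6]

Answer:
[1, 2, 3] [4, 5, 6]
[4, 2, 3] [1, 5, 6]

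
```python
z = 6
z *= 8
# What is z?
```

Trace:
`z = 6` → z = 6
`z *= 8` → z = 48
So z = 48

Answer: 48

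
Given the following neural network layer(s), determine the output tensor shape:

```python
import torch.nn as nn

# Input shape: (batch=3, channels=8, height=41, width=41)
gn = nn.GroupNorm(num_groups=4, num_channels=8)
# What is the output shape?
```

Input: (3, 8, 41, 41) -> Output: (3, 8, 41, 41)

Answer: (3, 8, 41, 41)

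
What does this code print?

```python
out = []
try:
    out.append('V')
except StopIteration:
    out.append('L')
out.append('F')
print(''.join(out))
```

Execution trace: 'V' (try body, no exception) → 'F' (after the try/except). Output: VF

Answer: VF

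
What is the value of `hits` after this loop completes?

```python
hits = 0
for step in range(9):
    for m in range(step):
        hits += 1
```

Triangle number: 0+1+2+...+8
`hits` takes the values: 0 → 1 → 2 → 3 → 4 → 5 → 6 → 7 → 8 → 9 → 10 → 11 → 12 → 13 → 14 → 15 → 16 → 17 → 18 → 19 → 20 → 21 → 22 → 23 → 24 → 25 → 26 → 27 → 28 → 29 → 30 → 31 → 32 → 33 → 34 → 35 → 36

Answer: 36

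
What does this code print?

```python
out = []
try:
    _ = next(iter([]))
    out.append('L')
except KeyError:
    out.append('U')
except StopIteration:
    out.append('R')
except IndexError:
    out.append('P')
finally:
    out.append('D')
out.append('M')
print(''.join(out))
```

Execution trace: 'R' (except StopIteration) → 'D' (finally) → 'M' (after the try/except). Output: RDM

Answer: RDM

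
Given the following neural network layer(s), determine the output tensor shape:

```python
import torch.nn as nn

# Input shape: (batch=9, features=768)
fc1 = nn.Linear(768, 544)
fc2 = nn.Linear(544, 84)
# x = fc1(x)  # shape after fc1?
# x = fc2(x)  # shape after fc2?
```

Input: (9, 768) -> after fc1: (9, 544) -> Output: (9, 84)

Answer: (9, 84)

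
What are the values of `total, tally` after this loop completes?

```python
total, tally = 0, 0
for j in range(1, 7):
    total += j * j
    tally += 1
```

Sum of squares and count
`total, tally` takes the values: (0, 0) → (1, 0) → (1, 1) → (5, 1) → (5, 2) → (14, 2) → (14, 3) → (30, 3) → (30, 4) → (55, 4) → (55, 5) → (91, 5) → (91, 6)

Answer: 91, 6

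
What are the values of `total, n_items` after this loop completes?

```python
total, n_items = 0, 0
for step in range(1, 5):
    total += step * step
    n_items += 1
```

Sum of squares and count
`total, n_items` takes the values: (0, 0) → (1, 0) → (1, 1) → (5, 1) → (5, 2) → (14, 2) → (14, 3) → (30, 3) → (30, 4)

Answer: 30, 4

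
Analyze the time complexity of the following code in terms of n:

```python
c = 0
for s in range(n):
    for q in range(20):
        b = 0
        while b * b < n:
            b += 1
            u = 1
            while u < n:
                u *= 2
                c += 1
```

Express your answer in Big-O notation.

Each loop level contributes: n × 1 × √n × log n. Multiplying the contributions gives O(n√n log n).

Answer: O(n√n log n)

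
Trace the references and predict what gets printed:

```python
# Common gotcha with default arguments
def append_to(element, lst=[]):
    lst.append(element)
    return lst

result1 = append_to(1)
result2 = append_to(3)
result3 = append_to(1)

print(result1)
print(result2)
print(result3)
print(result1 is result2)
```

Key concept: mutable default argument gotcha.
Step by step:
`result1 = append_to(1)` → result1 = [1]
`result2 = append_to(3)` → result1 = [1, 3] (same object as result2); result2 = [1, 3] (same object as result1)
`result3 = append_to(1)` → result1 = [1, 3, 1] (same object as result2, result3); result2 = [1, 3, 1] (same object as result1, result3); result3 = [1, 3, 1] (same object as result1, result2)
`print(result1)` → prints [1, 3, 1]
`print(result2)` → prints [1, 3, 1]
`print(result3)` → prints [1, 3, 1]
`print(result1 is result2)` → prints True

Answer:
[1, 3, 1]
[1, 3, 1]
[1, 3, 1]
True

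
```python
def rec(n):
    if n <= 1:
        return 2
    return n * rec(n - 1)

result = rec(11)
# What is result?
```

rec(11) = 11 * 10 * 9 * 8 * 7 * 6 * 5 * 4 * 3 * 2 * 2 = 79833600

Answer: 79833600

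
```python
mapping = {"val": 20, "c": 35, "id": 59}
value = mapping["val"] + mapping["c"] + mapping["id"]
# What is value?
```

Trace:
`mapping = {"val": 20, "c": 35, "id": 59}` → mapping = {'val': 20, 'c': 35, 'id': 59}
`value = mapping["val"] + mapping["c"] + mapping["id"]` → value = 114
So value = 114

Answer: 114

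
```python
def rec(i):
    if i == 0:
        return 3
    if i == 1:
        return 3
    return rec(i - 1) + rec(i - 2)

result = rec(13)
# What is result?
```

Build up from base cases: rec(0)=3, rec(1)=3, rec(2)=6, rec(3)=9, rec(4)=15, rec(5)=24, rec(6)=39, ..., rec(13)=1131

Answer: 1131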